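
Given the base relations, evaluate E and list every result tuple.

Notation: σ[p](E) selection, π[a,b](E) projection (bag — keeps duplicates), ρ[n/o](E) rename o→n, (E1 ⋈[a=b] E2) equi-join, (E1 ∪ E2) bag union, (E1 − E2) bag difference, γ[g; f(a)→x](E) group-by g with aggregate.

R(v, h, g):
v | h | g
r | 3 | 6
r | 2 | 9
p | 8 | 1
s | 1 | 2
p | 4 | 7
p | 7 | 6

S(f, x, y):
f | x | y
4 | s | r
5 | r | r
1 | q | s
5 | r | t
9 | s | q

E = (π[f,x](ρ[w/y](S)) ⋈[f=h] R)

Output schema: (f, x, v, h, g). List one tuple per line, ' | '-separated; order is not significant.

Stepwise |·|:
  S → 5
  ρ[w/y](S) → 5
  π[f,x](ρ[w/y](S)) → 5
  R → 6
  (π[f,x](ρ[w/y](S)) ⋈[f=h] R) → 2

== RESULT ==
f | x | v | h | g
1 | q | s | 1 | 2
4 | s | p | 4 | 7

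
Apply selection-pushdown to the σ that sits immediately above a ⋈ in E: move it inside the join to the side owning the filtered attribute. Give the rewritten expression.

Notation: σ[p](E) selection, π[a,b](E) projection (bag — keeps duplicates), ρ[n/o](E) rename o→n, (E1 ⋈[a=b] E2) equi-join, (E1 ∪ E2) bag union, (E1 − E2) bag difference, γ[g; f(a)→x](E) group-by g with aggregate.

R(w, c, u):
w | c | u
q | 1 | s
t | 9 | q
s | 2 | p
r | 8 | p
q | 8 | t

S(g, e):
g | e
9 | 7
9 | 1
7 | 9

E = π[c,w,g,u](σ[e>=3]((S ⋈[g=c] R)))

σ filters on e, owned by the left side.
E' = π[c,w,g,u]((σ[e>=3](S) ⋈[g=c] R))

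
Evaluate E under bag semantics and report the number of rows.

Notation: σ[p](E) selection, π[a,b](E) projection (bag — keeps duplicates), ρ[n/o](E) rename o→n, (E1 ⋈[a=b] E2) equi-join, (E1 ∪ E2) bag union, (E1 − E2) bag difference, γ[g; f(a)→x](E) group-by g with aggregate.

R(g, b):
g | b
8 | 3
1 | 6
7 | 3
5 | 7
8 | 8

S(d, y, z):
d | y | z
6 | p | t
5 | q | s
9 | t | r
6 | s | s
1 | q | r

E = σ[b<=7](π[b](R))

Subexpression sizes:
  R → 5
  π[b](R) → 5
  σ[b<=7](π[b](R)) → 4

|E| = 4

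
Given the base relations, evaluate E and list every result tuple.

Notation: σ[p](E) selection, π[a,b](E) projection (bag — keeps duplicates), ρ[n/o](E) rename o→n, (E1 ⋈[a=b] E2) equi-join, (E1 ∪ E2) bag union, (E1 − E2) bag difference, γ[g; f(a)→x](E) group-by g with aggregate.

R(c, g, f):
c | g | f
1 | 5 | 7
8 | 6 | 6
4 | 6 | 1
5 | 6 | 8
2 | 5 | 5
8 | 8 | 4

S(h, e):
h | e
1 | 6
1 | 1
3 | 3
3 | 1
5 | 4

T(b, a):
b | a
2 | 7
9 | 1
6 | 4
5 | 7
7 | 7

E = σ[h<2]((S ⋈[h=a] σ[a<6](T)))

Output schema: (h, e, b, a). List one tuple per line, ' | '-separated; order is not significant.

Stepwise |·|:
  S → 5
  T → 5
  σ[a<6](T) → 2
  (S ⋈[h=a] σ[a<6](T)) → 2
  σ[h<2]((S ⋈[h=a] σ[a<6](T))) → 2

== RESULT ==
h | e | b | a
1 | 1 | 9 | 1
1 | 6 | 9 | 1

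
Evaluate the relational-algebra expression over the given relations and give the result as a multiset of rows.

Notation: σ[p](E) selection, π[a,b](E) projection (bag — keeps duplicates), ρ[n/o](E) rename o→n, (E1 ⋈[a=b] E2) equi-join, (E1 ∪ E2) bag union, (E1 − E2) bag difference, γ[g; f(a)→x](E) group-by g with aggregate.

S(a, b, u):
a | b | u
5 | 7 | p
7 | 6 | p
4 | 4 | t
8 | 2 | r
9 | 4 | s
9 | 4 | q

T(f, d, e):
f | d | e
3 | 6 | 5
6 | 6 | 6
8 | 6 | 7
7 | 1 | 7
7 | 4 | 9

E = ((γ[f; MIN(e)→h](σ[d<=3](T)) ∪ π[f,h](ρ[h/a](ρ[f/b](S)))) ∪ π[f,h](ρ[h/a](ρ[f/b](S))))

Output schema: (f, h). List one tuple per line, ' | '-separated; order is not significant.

Per-node cardinality:
  T → 5
  σ[d<=3](T) → 1
  γ[f; MIN(e)→h](σ[d<=3](T)) → 1
  S → 6
  ρ[f/b](S) → 6
  ρ[h/a](ρ[f/b](S)) → 6
  π[f,h](ρ[h/a](ρ[f/b](S))) → 6
  (γ[f; MIN(e)→h](σ[d<=3](T)) ∪ π[f,h](ρ[h/a](ρ[f/b](S)))) → 7
  S → 6
  ρ[f/b](S) → 6
  ρ[h/a](ρ[f/b](S)) → 6
  π[f,h](ρ[h/a](ρ[f/b](S))) → 6
  ((γ[f; MIN(e)→h](σ[d<=3](T)) ∪ π[f,h](ρ[h/a](ρ[f/b](S)))) ∪ π[f,h](ρ[h/a](ρ[f/b](S)))) → 13

== RESULT ==
f | h
2 | 8
2 | 8
4 | 4
4 | 4
4 | 9
4 | 9
4 | 9
4 | 9
6 | 7
6 | 7
7 | 5
7 | 5
7 | 7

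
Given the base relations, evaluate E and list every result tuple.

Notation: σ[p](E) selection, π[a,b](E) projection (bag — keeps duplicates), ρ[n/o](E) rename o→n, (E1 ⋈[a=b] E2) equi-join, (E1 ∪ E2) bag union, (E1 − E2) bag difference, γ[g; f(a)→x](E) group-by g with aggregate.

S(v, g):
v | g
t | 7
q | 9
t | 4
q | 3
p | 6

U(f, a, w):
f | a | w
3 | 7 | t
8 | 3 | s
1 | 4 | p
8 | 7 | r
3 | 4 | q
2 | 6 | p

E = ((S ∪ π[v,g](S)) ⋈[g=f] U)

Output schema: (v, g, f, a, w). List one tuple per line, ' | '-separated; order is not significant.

Subexpression sizes:
  S → 5
  S → 5
  π[v,g](S) → 5
  (S ∪ π[v,g](S)) → 10
  U → 6
  ((S ∪ π[v,g](S)) ⋈[g=f] U) → 4

== RESULT ==
v | g | f | a | w
q | 3 | 3 | 4 | q
q | 3 | 3 | 4 | q
q | 3 | 3 | 7 | t
q | 3 | 3 | 7 | t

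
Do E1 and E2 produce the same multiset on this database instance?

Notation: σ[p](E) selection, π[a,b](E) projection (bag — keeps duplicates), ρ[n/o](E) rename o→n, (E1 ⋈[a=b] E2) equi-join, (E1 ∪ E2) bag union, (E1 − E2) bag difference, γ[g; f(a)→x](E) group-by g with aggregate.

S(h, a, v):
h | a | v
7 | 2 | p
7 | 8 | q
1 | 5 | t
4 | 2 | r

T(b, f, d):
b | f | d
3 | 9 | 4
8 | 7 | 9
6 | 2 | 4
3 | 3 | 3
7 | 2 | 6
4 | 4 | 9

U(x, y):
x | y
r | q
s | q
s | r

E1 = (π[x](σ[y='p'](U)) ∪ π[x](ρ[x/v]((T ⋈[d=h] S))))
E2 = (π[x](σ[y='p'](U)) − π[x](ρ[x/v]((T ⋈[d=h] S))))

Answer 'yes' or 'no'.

E1 stepwise |·|:
  U → 3
  σ[y='p'](U) → 0
  π[x](σ[y='p'](U)) → 0
  T → 6
  S → 4
  (T ⋈[d=h] S) → 2
  ρ[x/v]((T ⋈[d=h] S)) → 2
  π[x](ρ[x/v]((T ⋈[d=h] S))) → 2
  (π[x](σ[y='p'](U)) ∪ π[x](ρ[x/v]((T ⋈[d=h] S)))) → 2
E2 stepwise |·|:
  U → 3
  σ[y='p'](U) → 0
  π[x](σ[y='p'](U)) → 0
  T → 6
  S → 4
  (T ⋈[d=h] S) → 2
  ρ[x/v]((T ⋈[d=h] S)) → 2
  π[x](ρ[x/v]((T ⋈[d=h] S))) → 2
  (π[x](σ[y='p'](U)) − π[x](ρ[x/v]((T ⋈[d=h] S)))) → 0

E1 result:
x
r
r
E2 result:
x
(0 rows)
Witness: ('r',) appears 2× in E1 but 0× in E2.

no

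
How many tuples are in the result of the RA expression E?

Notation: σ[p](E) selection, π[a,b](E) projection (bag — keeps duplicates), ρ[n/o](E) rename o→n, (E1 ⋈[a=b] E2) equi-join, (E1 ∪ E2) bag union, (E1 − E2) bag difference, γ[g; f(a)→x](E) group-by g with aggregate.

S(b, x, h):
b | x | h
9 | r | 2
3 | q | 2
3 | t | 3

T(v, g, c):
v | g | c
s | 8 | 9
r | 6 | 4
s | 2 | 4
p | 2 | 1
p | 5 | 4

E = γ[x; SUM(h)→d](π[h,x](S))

Subexpression sizes:
  S → 3
  π[h,x](S) → 3
  γ[x; SUM(h)→d](π[h,x](S)) → 3

|E| = 3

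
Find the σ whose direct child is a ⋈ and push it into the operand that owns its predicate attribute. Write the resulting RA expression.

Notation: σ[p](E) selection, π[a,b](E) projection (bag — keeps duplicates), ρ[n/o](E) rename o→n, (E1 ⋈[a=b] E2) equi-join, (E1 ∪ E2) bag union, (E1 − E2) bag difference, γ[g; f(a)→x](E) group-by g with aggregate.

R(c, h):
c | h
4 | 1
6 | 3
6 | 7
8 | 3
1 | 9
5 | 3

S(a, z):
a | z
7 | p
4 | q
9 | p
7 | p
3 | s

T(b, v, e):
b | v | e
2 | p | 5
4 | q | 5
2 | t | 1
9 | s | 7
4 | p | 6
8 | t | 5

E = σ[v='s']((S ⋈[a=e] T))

σ filters on v, owned by the right side.
E' = (S ⋈[a=e] σ[v='s'](T))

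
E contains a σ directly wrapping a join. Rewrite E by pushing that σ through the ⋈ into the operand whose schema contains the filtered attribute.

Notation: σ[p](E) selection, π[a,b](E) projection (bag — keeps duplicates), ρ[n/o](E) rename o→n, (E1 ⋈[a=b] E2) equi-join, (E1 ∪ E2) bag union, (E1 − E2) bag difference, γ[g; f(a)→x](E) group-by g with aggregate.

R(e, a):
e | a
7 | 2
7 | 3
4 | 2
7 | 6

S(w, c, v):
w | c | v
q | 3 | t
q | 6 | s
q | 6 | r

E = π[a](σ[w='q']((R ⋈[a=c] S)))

σ filters on w, owned by the right side.
E' = π[a]((R ⋈[a=c] σ[w='q'](S)))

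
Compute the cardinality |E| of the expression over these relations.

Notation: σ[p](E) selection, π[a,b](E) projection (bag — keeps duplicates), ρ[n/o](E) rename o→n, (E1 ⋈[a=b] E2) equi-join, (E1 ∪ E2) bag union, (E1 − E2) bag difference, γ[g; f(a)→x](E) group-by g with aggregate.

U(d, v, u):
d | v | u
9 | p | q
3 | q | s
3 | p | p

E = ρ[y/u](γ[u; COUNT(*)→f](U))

Stepwise |·|:
  U → 3
  γ[u; COUNT(*)→f](U) → 3
  ρ[y/u](γ[u; COUNT(*)→f](U)) → 3

|E| = 3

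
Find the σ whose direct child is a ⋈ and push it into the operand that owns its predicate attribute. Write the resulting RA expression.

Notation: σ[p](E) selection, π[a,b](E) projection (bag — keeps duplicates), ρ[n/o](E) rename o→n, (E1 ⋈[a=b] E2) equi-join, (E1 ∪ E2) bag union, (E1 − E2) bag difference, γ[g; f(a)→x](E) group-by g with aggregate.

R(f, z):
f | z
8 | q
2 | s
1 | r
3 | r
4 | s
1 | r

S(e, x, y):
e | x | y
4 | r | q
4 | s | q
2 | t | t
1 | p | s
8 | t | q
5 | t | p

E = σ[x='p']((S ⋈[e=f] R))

σ filters on x, owned by the left side.
E' = (σ[x='p'](S) ⋈[e=f] R)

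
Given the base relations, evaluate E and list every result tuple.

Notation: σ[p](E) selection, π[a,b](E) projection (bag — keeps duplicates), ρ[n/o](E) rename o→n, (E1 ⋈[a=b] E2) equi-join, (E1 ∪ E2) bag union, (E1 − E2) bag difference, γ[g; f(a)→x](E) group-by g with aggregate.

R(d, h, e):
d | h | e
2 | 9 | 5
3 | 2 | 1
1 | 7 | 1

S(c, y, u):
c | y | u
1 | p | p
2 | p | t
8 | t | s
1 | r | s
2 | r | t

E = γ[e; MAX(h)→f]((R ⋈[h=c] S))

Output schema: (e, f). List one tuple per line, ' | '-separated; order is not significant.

Stepwise |·|:
  R → 3
  S → 5
  (R ⋈[h=c] S) → 2
  γ[e; MAX(h)→f]((R ⋈[h=c] S)) → 1

== RESULT ==
e | f
1 | 2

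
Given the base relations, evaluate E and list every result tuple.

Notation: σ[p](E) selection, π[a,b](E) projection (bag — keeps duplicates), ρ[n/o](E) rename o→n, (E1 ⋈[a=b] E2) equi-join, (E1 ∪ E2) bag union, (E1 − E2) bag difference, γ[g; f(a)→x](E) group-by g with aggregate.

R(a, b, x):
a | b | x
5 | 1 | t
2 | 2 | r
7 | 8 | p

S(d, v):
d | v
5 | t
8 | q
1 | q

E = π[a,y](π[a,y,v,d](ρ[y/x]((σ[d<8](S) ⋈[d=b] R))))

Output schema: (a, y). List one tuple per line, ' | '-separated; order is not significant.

Row counts bottom-up:
  S → 3
  σ[d<8](S) → 2
  R → 3
  (σ[d<8](S) ⋈[d=b] R) → 1
  ρ[y/x]((σ[d<8](S) ⋈[d=b] R)) → 1
  π[a,y,v,d](ρ[y/x]((σ[d<8](S) ⋈[d=b] R))) → 1
  π[a,y](π[a,y,v,d](ρ[y/x]((σ[d<8](S) ⋈[d=b] R)))) → 1

== RESULT ==
a | y
5 | t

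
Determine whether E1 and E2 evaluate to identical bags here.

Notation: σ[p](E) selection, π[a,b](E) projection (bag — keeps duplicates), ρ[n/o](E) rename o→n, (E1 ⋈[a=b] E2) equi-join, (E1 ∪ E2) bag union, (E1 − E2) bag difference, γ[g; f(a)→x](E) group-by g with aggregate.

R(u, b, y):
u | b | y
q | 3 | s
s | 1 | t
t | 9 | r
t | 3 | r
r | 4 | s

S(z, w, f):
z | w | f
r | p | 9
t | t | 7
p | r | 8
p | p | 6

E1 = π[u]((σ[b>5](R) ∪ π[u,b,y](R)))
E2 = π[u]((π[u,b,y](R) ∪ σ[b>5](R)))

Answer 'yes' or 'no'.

E1 stepwise |·|:
  R → 5
  σ[b>5](R) → 1
  R → 5
  π[u,b,y](R) → 5
  (σ[b>5](R) ∪ π[u,b,y](R)) → 6
  π[u]((σ[b>5](R) ∪ π[u,b,y](R))) → 6
E2 stepwise |·|:
  R → 5
  π[u,b,y](R) → 5
  R → 5
  σ[b>5](R) → 1
  (π[u,b,y](R) ∪ σ[b>5](R)) → 6
  π[u]((π[u,b,y](R) ∪ σ[b>5](R))) → 6

E1 and E2 produce the same multiset:
u
q
r
s
t
t
t

yes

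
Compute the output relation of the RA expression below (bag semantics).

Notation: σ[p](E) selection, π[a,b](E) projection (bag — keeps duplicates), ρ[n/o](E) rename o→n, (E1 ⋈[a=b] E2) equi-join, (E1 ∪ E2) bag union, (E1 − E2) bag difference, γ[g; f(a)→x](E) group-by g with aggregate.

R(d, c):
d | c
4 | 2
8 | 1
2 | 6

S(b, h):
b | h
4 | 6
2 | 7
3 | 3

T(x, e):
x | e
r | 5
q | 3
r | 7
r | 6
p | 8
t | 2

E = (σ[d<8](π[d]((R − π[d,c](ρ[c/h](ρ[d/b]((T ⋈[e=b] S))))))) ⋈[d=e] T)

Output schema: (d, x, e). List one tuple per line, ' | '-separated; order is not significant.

Subexpression sizes:
  R → 3
  T → 6
  S → 3
  (T ⋈[e=b] S) → 2
  ρ[d/b]((T ⋈[e=b] S)) → 2
  ρ[c/h](ρ[d/b]((T ⋈[e=b] S))) → 2
  π[d,c](ρ[c/h](ρ[d/b]((T ⋈[e=b] S)))) → 2
  (R − π[d,c](ρ[c/h](ρ[d/b]((T ⋈[e=b] S))))) → 3
  π[d]((R − π[d,c](ρ[c/h](ρ[d/b]((T ⋈[e=b] S)))))) → 3
  σ[d<8](π[d]((R − π[d,c](ρ[c/h](ρ[d/b]((T ⋈[e=b] S))))))) → 2
  T → 6
  (σ[d<8](π[d]((R − π[d,c](ρ[c/h](ρ[d/b]((T ⋈[e=b] S))))))) ⋈[d=e] T) → 1

== RESULT ==
d | x | e
2 | t | 2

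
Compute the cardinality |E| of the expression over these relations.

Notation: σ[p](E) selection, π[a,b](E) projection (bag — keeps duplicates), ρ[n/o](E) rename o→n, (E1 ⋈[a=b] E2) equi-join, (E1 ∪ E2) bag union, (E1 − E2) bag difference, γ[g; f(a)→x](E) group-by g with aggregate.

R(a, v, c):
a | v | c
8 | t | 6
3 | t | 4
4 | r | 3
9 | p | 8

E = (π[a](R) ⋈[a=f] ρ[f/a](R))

Row counts bottom-up:
  R → 4
  π[a](R) → 4
  R → 4
  ρ[f/a](R) → 4
  (π[a](R) ⋈[a=f] ρ[f/a](R)) → 4

|E| = 4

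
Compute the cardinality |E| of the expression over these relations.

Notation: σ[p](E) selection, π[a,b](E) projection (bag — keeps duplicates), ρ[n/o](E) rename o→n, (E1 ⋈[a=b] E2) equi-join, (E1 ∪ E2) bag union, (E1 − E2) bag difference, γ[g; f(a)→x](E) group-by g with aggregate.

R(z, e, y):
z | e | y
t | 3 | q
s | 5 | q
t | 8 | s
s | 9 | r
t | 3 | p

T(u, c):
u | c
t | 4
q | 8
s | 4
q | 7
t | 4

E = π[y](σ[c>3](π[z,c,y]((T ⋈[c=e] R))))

Subexpression sizes:
  T → 5
  R → 5
  (T ⋈[c=e] R) → 1
  π[z,c,y]((T ⋈[c=e] R)) → 1
  σ[c>3](π[z,c,y]((T ⋈[c=e] R))) → 1
  π[y](σ[c>3](π[z,c,y]((T ⋈[c=e] R)))) → 1

|E| = 1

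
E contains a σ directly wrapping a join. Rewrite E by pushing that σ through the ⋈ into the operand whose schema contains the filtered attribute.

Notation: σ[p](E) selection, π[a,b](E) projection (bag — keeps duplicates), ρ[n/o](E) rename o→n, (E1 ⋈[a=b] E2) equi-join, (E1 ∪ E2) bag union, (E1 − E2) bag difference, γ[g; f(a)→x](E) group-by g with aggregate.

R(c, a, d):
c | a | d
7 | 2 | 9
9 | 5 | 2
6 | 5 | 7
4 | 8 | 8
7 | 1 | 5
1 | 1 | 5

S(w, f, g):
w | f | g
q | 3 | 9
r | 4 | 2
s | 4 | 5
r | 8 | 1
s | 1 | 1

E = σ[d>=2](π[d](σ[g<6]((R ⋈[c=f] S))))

σ filters on g, owned by the right side.
E' = σ[d>=2](π[d]((R ⋈[c=f] σ[g<6](S))))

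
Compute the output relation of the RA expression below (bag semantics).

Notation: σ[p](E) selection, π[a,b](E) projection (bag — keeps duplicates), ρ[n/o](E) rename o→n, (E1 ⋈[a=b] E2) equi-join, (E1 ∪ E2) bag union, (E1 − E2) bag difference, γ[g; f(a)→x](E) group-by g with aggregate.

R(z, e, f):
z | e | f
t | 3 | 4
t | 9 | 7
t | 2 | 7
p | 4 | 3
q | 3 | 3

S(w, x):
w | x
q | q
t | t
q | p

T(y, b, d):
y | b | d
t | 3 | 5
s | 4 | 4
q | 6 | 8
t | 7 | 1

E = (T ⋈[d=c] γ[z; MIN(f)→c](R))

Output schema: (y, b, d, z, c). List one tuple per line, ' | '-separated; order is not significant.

Stepwise |·|:
  T → 4
  R → 5
  γ[z; MIN(f)→c](R) → 3
  (T ⋈[d=c] γ[z; MIN(f)→c](R)) → 1

== RESULT ==
y | b | d | z | c
s | 4 | 4 | t | 4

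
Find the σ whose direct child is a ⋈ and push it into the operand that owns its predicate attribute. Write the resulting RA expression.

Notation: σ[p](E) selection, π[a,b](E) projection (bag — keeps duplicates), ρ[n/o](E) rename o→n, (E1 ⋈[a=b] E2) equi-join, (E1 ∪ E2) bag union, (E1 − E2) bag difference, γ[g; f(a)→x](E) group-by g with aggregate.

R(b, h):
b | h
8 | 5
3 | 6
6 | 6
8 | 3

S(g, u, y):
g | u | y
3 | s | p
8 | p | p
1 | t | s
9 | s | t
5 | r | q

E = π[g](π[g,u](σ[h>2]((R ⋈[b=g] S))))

σ filters on h, owned by the left side.
E' = π[g](π[g,u]((σ[h>2](R) ⋈[b=g] S)))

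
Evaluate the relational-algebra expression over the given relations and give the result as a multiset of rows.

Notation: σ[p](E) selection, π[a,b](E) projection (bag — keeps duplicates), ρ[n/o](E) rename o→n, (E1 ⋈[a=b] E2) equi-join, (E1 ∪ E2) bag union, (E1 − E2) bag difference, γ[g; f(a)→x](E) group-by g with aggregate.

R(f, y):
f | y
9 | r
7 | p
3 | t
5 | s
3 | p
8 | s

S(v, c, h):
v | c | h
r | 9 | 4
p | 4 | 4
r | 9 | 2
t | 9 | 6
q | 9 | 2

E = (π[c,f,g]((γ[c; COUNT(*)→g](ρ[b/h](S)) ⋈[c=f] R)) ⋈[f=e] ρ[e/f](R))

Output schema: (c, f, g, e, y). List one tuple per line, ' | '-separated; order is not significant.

Stepwise |·|:
  S → 5
  ρ[b/h](S) → 5
  γ[c; COUNT(*)→g](ρ[b/h](S)) → 2
  R → 6
  (γ[c; COUNT(*)→g](ρ[b/h](S)) ⋈[c=f] R) → 1
  π[c,f,g]((γ[c; COUNT(*)→g](ρ[b/h](S)) ⋈[c=f] R)) → 1
  R → 6
  ρ[e/f](R) → 6
  (π[c,f,g]((γ[c; COUNT(*)→g](ρ[b/h](S)) ⋈[c=f] R)) ⋈[f=e] ρ[e/f](R)) → 1

== RESULT ==
c | f | g | e | y
9 | 9 | 4 | 9 | r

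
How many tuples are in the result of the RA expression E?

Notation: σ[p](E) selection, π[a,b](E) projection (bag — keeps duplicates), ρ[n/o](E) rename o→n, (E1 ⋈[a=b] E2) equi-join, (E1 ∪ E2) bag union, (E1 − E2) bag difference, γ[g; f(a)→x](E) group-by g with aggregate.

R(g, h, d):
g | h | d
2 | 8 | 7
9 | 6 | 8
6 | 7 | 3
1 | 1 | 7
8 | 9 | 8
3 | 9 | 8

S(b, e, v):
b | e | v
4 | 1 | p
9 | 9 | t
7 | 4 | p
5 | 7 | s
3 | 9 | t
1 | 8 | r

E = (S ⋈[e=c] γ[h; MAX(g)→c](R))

Stepwise |·|:
  S → 6
  R → 6
  γ[h; MAX(g)→c](R) → 5
  (S ⋈[e=c] γ[h; MAX(g)→c](R)) → 4

|E| = 4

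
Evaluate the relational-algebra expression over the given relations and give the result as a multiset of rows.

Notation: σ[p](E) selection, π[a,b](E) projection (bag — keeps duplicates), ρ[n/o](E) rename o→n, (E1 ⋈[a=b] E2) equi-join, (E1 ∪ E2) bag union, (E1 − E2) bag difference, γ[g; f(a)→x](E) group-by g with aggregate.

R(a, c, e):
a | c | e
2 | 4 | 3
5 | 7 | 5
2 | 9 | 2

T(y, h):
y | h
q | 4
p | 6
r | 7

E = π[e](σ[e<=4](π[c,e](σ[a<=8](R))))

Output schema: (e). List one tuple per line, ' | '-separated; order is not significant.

Row counts bottom-up:
  R → 3
  σ[a<=8](R) → 3
  π[c,e](σ[a<=8](R)) → 3
  σ[e<=4](π[c,e](σ[a<=8](R))) → 2
  π[e](σ[e<=4](π[c,e](σ[a<=8](R)))) → 2

== RESULT ==
e
2
3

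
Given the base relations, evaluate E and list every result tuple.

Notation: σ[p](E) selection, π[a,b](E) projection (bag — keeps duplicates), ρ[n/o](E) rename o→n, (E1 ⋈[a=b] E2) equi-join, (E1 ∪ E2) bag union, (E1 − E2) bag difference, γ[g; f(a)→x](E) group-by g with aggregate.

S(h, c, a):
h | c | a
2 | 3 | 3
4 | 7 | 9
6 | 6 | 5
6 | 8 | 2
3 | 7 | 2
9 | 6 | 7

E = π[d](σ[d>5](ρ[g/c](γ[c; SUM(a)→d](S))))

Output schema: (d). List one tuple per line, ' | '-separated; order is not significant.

Row counts bottom-up:
  S → 6
  γ[c; SUM(a)→d](S) → 4
  ρ[g/c](γ[c; SUM(a)→d](S)) → 4
  σ[d>5](ρ[g/c](γ[c; SUM(a)→d](S))) → 2
  π[d](σ[d>5](ρ[g/c](γ[c; SUM(a)→d](S)))) → 2

== RESULT ==
d
11
12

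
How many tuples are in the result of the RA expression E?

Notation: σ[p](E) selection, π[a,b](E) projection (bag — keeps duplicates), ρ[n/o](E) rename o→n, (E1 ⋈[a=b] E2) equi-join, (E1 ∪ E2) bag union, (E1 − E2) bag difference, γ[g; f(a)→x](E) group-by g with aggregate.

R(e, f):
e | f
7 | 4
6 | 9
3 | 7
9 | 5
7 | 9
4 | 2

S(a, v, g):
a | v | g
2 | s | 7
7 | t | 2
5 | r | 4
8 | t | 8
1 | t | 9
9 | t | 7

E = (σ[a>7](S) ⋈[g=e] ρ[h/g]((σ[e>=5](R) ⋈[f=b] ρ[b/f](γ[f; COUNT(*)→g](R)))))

Stepwise |·|:
  S → 6
  σ[a>7](S) → 2
  R → 6
  σ[e>=5](R) → 4
  R → 6
  γ[f; COUNT(*)→g](R) → 5
  ρ[b/f](γ[f; COUNT(*)→g](R)) → 5
  (σ[e>=5](R) ⋈[f=b] ρ[b/f](γ[f; COUNT(*)→g](R))) → 4
  ρ[h/g]((σ[e>=5](R) ⋈[f=b] ρ[b/f](γ[f; COUNT(*)→g](R)))) → 4
  (σ[a>7](S) ⋈[g=e] ρ[h/g]((σ[e>=5](R) ⋈[f=b] ρ[b/f](γ[f; COUNT(*)→g](R))))) → 2

|E| = 2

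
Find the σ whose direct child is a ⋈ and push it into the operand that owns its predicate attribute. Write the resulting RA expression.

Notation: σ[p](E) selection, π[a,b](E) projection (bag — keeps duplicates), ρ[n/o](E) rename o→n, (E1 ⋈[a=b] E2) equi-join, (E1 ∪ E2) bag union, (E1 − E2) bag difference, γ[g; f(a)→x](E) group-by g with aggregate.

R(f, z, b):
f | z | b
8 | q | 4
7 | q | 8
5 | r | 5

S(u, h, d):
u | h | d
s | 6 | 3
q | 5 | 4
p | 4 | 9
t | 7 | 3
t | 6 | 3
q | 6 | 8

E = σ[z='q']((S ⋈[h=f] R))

σ filters on z, owned by the right side.
E' = (S ⋈[h=f] σ[z='q'](R))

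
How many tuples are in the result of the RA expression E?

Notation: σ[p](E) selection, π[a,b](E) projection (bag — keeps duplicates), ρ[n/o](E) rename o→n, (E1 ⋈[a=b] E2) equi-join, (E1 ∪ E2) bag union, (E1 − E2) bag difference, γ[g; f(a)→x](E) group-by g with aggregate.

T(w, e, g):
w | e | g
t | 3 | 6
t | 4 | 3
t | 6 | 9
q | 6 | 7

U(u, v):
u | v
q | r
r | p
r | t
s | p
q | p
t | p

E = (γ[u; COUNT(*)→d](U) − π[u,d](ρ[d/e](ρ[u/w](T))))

Row counts bottom-up:
  U → 6
  γ[u; COUNT(*)→d](U) → 4
  T → 4
  ρ[u/w](T) → 4
  ρ[d/e](ρ[u/w](T)) → 4
  π[u,d](ρ[d/e](ρ[u/w](T))) → 4
  (γ[u; COUNT(*)→d](U) − π[u,d](ρ[d/e](ρ[u/w](T)))) → 4

|E| = 4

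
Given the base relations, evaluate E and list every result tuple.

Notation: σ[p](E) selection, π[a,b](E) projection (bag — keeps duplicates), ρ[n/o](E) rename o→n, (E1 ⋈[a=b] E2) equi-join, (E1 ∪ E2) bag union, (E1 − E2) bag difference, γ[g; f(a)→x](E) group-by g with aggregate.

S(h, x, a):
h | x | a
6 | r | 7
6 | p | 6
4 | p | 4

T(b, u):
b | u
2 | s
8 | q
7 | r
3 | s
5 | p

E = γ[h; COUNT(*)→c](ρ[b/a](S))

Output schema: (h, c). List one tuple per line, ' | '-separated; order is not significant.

Subexpression sizes:
  S → 3
  ρ[b/a](S) → 3
  γ[h; COUNT(*)→c](ρ[b/a](S)) → 2

== RESULT ==
h | c
4 | 1
6 | 2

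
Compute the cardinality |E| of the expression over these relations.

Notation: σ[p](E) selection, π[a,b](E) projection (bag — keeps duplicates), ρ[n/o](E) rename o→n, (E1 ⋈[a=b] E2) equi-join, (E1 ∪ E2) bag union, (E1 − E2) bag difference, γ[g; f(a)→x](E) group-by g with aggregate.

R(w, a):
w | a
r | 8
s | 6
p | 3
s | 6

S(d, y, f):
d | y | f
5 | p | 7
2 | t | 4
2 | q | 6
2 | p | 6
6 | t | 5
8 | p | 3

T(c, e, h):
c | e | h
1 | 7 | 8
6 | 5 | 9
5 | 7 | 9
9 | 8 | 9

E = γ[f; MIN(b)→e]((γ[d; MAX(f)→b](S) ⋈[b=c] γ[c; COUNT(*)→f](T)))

Row counts bottom-up:
  S → 6
  γ[d; MAX(f)→b](S) → 4
  T → 4
  γ[c; COUNT(*)→f](T) → 4
  (γ[d; MAX(f)→b](S) ⋈[b=c] γ[c; COUNT(*)→f](T)) → 2
  γ[f; MIN(b)→e]((γ[d; MAX(f)→b](S) ⋈[b=c] γ[c; COUNT(*)→f](T))) → 1

|E| = 1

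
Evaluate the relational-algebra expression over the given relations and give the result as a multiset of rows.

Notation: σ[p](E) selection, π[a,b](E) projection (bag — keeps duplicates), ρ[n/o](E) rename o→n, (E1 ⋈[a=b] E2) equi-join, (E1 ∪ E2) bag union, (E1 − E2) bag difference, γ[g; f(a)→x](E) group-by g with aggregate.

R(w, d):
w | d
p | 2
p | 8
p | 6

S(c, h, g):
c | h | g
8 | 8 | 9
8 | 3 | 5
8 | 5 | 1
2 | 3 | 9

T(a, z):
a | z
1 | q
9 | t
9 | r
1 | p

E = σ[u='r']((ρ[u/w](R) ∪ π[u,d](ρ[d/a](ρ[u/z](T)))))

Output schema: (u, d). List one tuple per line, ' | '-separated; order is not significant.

Subexpression sizes:
  R → 3
  ρ[u/w](R) → 3
  T → 4
  ρ[u/z](T) → 4
  ρ[d/a](ρ[u/z](T)) → 4
  π[u,d](ρ[d/a](ρ[u/z](T))) → 4
  (ρ[u/w](R) ∪ π[u,d](ρ[d/a](ρ[u/z](T)))) → 7
  σ[u='r']((ρ[u/w](R) ∪ π[u,d](ρ[d/a](ρ[u/z](T))))) → 1

== RESULT ==
u | d
r | 9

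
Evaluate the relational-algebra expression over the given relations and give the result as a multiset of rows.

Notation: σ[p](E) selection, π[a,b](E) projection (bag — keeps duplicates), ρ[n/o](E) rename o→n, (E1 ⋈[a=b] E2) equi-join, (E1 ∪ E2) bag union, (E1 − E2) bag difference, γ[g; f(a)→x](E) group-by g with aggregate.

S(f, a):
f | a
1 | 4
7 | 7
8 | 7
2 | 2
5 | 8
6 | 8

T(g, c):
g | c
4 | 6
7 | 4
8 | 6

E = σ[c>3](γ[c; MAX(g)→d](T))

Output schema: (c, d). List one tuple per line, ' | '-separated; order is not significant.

Per-node cardinality:
  T → 3
  γ[c; MAX(g)→d](T) → 2
  σ[c>3](γ[c; MAX(g)→d](T)) → 2

== RESULT ==
c | d
4 | 7
6 | 8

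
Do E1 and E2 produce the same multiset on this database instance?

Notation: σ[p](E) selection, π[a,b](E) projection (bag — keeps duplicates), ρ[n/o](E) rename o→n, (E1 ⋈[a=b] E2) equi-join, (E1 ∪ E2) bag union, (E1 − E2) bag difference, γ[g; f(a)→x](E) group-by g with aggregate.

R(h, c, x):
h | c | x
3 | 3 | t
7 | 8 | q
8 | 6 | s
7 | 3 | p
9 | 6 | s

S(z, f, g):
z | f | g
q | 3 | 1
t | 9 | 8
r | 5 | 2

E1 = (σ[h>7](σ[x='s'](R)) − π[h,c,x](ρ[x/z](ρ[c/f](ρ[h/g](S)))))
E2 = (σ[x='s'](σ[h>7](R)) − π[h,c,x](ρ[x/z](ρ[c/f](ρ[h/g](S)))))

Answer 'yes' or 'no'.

E1 stepwise |·|:
  R → 5
  σ[x='s'](R) → 2
  σ[h>7](σ[x='s'](R)) → 2
  S → 3
  ρ[h/g](S) → 3
  ρ[c/f](ρ[h/g](S)) → 3
  ρ[x/z](ρ[c/f](ρ[h/g](S))) → 3
  π[h,c,x](ρ[x/z](ρ[c/f](ρ[h/g](S)))) → 3
  (σ[h>7](σ[x='s'](R)) − π[h,c,x](ρ[x/z](ρ[c/f](ρ[h/g](S))))) → 2
E2 stepwise |·|:
  R → 5
  σ[h>7](R) → 2
  σ[x='s'](σ[h>7](R)) → 2
  S → 3
  ρ[h/g](S) → 3
  ρ[c/f](ρ[h/g](S)) → 3
  ρ[x/z](ρ[c/f](ρ[h/g](S))) → 3
  π[h,c,x](ρ[x/z](ρ[c/f](ρ[h/g](S)))) → 3
  (σ[x='s'](σ[h>7](R)) − π[h,c,x](ρ[x/z](ρ[c/f](ρ[h/g](S))))) → 2

E1 and E2 produce the same multiset:
h | c | x
8 | 6 | s
9 | 6 | s

yes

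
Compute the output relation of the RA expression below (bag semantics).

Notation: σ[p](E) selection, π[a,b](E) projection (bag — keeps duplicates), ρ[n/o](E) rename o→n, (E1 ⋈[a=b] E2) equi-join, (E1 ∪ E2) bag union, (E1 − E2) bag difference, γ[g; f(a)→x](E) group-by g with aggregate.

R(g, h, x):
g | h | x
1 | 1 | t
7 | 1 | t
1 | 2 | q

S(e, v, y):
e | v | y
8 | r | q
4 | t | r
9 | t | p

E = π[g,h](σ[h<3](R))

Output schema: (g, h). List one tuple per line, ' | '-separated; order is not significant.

Per-node cardinality:
  R → 3
  σ[h<3](R) → 3
  π[g,h](σ[h<3](R)) → 3

== RESULT ==
g | h
1 | 1
1 | 2
7 | 1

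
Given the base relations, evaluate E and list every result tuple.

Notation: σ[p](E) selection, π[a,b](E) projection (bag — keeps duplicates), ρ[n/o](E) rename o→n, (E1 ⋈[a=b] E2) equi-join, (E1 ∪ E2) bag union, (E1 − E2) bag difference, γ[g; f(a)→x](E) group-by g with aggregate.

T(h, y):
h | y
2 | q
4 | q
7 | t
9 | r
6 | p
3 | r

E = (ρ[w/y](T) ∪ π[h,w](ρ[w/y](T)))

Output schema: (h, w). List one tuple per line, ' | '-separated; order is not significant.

Per-node cardinality:
  T → 6
  ρ[w/y](T) → 6
  T → 6
  ρ[w/y](T) → 6
  π[h,w](ρ[w/y](T)) → 6
  (ρ[w/y](T) ∪ π[h,w](ρ[w/y](T))) → 12

== RESULT ==
h | w
2 | q
2 | q
3 | r
3 | r
4 | q
4 | q
6 | p
6 | p
7 | t
7 | t
9 | r
9 | r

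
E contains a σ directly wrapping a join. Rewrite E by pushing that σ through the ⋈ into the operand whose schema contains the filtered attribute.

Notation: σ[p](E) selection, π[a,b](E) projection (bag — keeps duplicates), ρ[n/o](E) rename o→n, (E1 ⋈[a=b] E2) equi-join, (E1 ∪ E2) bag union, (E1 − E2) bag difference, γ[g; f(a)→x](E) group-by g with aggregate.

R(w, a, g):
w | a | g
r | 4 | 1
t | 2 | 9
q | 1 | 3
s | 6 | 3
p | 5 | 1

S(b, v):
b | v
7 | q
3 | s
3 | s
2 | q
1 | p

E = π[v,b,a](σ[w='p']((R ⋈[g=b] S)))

σ filters on w, owned by the left side.
E' = π[v,b,a]((σ[w='p'](R) ⋈[g=b] S))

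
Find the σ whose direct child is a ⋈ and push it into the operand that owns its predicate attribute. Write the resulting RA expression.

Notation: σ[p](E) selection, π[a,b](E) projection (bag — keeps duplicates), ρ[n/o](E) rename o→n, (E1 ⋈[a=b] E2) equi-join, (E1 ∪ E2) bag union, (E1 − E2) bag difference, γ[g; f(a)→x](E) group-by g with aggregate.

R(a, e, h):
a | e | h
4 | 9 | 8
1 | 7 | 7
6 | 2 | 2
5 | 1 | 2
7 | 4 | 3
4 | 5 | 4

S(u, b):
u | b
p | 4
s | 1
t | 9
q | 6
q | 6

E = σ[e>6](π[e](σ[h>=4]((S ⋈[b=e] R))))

σ filters on h, owned by the right side.
E' = σ[e>6](π[e]((S ⋈[b=e] σ[h>=4](R))))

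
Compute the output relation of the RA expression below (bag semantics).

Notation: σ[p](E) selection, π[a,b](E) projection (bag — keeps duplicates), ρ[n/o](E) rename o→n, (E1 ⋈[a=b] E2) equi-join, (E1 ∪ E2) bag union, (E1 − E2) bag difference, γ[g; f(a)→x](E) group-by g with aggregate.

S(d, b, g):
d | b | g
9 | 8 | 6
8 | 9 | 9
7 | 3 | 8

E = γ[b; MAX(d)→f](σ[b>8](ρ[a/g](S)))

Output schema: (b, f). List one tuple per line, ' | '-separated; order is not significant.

Per-node cardinality:
  S → 3
  ρ[a/g](S) → 3
  σ[b>8](ρ[a/g](S)) → 1
  γ[b; MAX(d)→f](σ[b>8](ρ[a/g](S))) → 1

== RESULT ==
b | f
9 | 8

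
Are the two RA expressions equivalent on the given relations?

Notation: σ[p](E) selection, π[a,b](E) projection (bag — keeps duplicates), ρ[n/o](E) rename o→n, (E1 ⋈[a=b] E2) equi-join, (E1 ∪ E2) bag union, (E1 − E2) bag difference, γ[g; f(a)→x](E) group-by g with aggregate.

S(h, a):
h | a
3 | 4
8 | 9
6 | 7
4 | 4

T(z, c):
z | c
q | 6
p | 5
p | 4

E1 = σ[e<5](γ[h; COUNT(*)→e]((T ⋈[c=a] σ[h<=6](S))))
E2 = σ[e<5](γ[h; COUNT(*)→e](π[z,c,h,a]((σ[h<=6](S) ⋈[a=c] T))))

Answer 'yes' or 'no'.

E1 stepwise |·|:
  T → 3
  S → 4
  σ[h<=6](S) → 3
  (T ⋈[c=a] σ[h<=6](S)) → 2
  γ[h; COUNT(*)→e]((T ⋈[c=a] σ[h<=6](S))) → 2
  σ[e<5](γ[h; COUNT(*)→e]((T ⋈[c=a] σ[h<=6](S)))) → 2
E2 stepwise |·|:
  S → 4
  σ[h<=6](S) → 3
  T → 3
  (σ[h<=6](S) ⋈[a=c] T) → 2
  π[z,c,h,a]((σ[h<=6](S) ⋈[a=c] T)) → 2
  γ[h; COUNT(*)→e](π[z,c,h,a]((σ[h<=6](S) ⋈[a=c] T))) → 2
  σ[e<5](γ[h; COUNT(*)→e](π[z,c,h,a]((σ[h<=6](S) ⋈[a=c] T)))) → 2

E1 and E2 produce the same multiset:
h | e
3 | 1
4 | 1

yes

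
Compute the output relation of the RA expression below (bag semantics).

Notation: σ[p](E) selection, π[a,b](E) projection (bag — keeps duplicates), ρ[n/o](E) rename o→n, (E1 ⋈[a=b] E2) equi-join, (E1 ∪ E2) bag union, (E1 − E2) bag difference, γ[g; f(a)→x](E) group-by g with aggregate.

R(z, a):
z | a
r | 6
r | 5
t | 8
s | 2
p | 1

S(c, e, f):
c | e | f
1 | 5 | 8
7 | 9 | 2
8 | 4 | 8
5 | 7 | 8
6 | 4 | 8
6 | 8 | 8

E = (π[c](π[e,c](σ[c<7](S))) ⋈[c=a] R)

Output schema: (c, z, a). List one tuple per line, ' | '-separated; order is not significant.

Per-node cardinality:
  S → 6
  σ[c<7](S) → 4
  π[e,c](σ[c<7](S)) → 4
  π[c](π[e,c](σ[c<7](S))) → 4
  R → 5
  (π[c](π[e,c](σ[c<7](S))) ⋈[c=a] R) → 4

== RESULT ==
c | z | a
1 | p | 1
5 | r | 5
6 | r | 6
6 | r | 6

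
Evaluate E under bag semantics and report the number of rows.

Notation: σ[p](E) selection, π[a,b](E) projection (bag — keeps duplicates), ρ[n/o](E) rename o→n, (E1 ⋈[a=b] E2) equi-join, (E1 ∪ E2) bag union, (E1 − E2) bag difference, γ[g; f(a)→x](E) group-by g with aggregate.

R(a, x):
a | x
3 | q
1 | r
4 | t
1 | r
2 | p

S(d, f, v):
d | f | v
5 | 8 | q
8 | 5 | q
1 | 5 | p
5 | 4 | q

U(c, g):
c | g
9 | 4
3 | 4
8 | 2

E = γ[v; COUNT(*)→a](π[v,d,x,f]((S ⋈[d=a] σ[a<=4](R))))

Stepwise |·|:
  S → 4
  R → 5
  σ[a<=4](R) → 5
  (S ⋈[d=a] σ[a<=4](R)) → 2
  π[v,d,x,f]((S ⋈[d=a] σ[a<=4](R))) → 2
  γ[v; COUNT(*)→a](π[v,d,x,f]((S ⋈[d=a] σ[a<=4](R)))) → 1

|E| = 1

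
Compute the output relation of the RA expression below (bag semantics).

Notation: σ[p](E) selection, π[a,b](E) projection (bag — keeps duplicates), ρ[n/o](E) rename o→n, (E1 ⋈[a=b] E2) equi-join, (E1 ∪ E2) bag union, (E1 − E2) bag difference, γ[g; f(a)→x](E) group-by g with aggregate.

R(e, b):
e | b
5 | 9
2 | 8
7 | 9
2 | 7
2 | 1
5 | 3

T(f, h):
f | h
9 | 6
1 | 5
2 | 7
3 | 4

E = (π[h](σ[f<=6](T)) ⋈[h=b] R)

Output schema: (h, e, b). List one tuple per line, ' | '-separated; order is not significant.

Per-node cardinality:
  T → 4
  σ[f<=6](T) → 3
  π[h](σ[f<=6](T)) → 3
  R → 6
  (π[h](σ[f<=6](T)) ⋈[h=b] R) → 1

== RESULT ==
h | e | b
7 | 2 | 7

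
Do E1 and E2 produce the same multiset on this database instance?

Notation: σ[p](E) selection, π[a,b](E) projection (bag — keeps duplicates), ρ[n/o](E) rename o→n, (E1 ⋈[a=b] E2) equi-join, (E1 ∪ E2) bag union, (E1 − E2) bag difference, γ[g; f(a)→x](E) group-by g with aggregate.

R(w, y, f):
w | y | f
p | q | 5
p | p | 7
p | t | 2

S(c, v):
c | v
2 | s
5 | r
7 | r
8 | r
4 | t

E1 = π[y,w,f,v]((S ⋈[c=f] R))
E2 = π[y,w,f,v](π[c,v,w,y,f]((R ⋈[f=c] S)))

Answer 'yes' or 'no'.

E1 subexpression sizes:
  S → 5
  R → 3
  (S ⋈[c=f] R) → 3
  π[y,w,f,v]((S ⋈[c=f] R)) → 3
E2 subexpression sizes:
  R → 3
  S → 5
  (R ⋈[f=c] S) → 3
  π[c,v,w,y,f]((R ⋈[f=c] S)) → 3
  π[y,w,f,v](π[c,v,w,y,f]((R ⋈[f=c] S))) → 3

E1 and E2 produce the same multiset:
y | w | f | v
p | p | 7 | r
q | p | 5 | r
t | p | 2 | s

yes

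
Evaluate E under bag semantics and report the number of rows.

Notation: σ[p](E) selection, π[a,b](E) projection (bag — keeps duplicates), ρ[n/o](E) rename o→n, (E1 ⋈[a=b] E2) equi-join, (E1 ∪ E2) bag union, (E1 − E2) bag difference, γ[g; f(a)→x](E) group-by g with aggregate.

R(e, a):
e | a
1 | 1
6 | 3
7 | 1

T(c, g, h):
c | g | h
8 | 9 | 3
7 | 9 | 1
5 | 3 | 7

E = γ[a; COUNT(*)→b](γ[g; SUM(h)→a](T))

Per-node cardinality:
  T → 3
  γ[g; SUM(h)→a](T) → 2
  γ[a; COUNT(*)→b](γ[g; SUM(h)→a](T)) → 2

|E| = 2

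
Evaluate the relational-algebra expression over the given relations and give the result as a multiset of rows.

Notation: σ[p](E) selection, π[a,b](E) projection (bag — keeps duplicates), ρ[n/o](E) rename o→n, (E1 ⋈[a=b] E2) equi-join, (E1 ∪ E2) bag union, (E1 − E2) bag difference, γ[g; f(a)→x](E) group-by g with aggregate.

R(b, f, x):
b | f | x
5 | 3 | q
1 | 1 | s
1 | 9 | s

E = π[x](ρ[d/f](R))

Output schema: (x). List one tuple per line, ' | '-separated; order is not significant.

Per-node cardinality:
  R → 3
  ρ[d/f](R) → 3
  π[x](ρ[d/f](R)) → 3

== RESULT ==
x
q
s
s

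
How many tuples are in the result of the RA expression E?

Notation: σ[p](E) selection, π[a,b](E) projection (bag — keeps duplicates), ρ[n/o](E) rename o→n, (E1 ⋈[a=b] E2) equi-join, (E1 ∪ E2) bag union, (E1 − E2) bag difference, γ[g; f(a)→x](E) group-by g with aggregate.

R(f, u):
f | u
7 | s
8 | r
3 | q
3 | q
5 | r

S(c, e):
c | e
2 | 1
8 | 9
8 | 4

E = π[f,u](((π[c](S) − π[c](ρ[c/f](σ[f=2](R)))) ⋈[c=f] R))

Stepwise |·|:
  S → 3
  π[c](S) → 3
  R → 5
  σ[f=2](R) → 0
  ρ[c/f](σ[f=2](R)) → 0
  π[c](ρ[c/f](σ[f=2](R))) → 0
  (π[c](S) − π[c](ρ[c/f](σ[f=2](R)))) → 3
  R → 5
  ((π[c](S) − π[c](ρ[c/f](σ[f=2](R)))) ⋈[c=f] R) → 2
  π[f,u](((π[c](S) − π[c](ρ[c/f](σ[f=2](R)))) ⋈[c=f] R)) → 2

|E| = 2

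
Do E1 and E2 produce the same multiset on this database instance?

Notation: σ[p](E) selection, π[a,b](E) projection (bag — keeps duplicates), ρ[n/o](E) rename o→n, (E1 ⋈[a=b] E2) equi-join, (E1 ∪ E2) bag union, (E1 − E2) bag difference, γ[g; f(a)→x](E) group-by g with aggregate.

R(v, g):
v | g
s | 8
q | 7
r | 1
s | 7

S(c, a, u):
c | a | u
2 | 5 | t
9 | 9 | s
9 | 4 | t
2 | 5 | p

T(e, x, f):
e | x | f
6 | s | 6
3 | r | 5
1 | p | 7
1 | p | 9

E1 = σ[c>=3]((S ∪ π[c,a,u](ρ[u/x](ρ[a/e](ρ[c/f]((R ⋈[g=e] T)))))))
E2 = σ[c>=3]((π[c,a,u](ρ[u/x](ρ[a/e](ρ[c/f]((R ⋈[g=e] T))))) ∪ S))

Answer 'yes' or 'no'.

E1 per-node cardinality:
  S → 4
  R → 4
  T → 4
  (R ⋈[g=e] T) → 2
  ρ[c/f]((R ⋈[g=e] T)) → 2
  ρ[a/e](ρ[c/f]((R ⋈[g=e] T))) → 2
  ρ[u/x](ρ[a/e](ρ[c/f]((R ⋈[g=e] T)))) → 2
  π[c,a,u](ρ[u/x](ρ[a/e](ρ[c/f]((R ⋈[g=e] T))))) → 2
  (S ∪ π[c,a,u](ρ[u/x](ρ[a/e](ρ[c/f]((R ⋈[g=e] T)))))) → 6
  σ[c>=3]((S ∪ π[c,a,u](ρ[u/x](ρ[a/e](ρ[c/f]((R ⋈[g=e] T))))))) → 4
E2 per-node cardinality:
  R → 4
  T → 4
  (R ⋈[g=e] T) → 2
  ρ[c/f]((R ⋈[g=e] T)) → 2
  ρ[a/e](ρ[c/f]((R ⋈[g=e] T))) → 2
  ρ[u/x](ρ[a/e](ρ[c/f]((R ⋈[g=e] T)))) → 2
  π[c,a,u](ρ[u/x](ρ[a/e](ρ[c/f]((R ⋈[g=e] T))))) → 2
  S → 4
  (π[c,a,u](ρ[u/x](ρ[a/e](ρ[c/f]((R ⋈[g=e] T))))) ∪ S) → 6
  σ[c>=3]((π[c,a,u](ρ[u/x](ρ[a/e](ρ[c/f]((R ⋈[g=e] T))))) ∪ S)) → 4

E1 and E2 produce the same multiset:
c | a | u
7 | 1 | p
9 | 1 | p
9 | 4 | t
9 | 9 | s

yes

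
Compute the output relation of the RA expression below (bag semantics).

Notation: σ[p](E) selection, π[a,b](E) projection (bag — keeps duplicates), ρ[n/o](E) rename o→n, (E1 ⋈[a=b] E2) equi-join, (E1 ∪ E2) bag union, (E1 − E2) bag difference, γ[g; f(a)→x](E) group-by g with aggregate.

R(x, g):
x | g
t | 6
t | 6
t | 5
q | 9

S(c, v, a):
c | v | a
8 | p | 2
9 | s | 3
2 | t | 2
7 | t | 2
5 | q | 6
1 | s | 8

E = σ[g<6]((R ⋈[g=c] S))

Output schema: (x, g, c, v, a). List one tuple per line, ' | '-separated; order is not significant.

Row counts bottom-up:
  R → 4
  S → 6
  (R ⋈[g=c] S) → 2
  σ[g<6]((R ⋈[g=c] S)) → 1

== RESULT ==
x | g | c | v | a
t | 5 | 5 | q | 6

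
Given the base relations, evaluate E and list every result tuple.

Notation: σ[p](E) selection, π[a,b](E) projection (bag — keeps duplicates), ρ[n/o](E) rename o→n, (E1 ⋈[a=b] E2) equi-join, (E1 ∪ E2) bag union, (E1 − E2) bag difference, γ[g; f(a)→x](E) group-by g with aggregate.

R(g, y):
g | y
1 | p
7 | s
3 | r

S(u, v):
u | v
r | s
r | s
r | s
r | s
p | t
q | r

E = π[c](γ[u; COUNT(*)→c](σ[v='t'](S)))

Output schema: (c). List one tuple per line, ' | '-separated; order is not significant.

Subexpression sizes:
  S → 6
  σ[v='t'](S) → 1
  γ[u; COUNT(*)→c](σ[v='t'](S)) → 1
  π[c](γ[u; COUNT(*)→c](σ[v='t'](S))) → 1

== RESULT ==
c
1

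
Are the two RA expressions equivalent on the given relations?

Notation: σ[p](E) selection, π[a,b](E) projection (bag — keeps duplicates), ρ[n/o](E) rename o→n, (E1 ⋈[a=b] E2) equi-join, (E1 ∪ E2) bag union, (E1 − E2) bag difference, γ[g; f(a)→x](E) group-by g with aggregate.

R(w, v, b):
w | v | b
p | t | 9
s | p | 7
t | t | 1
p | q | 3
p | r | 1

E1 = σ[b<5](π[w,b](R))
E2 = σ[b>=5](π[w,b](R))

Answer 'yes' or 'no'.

E1 subexpression sizes:
  R → 5
  π[w,b](R) → 5
  σ[b<5](π[w,b](R)) → 3
E2 subexpression sizes:
  R → 5
  π[w,b](R) → 5
  σ[b>=5](π[w,b](R)) → 2

E1 result:
w | b
p | 1
p | 3
t | 1
E2 result:
w | b
p | 9
s | 7
Witness: ('p', 1) appears 1× in E1 but 0× in E2.

no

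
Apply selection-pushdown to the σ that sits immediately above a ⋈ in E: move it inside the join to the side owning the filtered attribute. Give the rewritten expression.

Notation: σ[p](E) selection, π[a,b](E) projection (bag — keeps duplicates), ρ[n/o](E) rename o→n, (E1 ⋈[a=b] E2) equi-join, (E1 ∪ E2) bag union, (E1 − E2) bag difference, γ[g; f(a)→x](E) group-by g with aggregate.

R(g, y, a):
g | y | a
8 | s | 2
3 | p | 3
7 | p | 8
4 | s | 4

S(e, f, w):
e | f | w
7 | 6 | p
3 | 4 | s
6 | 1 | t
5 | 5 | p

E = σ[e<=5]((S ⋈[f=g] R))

σ filters on e, owned by the left side.
E' = (σ[e<=5](S) ⋈[f=g] R)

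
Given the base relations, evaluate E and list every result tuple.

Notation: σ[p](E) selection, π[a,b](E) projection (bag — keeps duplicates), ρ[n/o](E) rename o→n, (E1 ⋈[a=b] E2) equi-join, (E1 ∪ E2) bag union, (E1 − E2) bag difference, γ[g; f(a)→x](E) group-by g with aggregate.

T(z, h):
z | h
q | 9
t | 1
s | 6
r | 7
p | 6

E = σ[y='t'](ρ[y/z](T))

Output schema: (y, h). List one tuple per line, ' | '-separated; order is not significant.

Subexpression sizes:
  T → 5
  ρ[y/z](T) → 5
  σ[y='t'](ρ[y/z](T)) → 1

== RESULT ==
y | h
t | 1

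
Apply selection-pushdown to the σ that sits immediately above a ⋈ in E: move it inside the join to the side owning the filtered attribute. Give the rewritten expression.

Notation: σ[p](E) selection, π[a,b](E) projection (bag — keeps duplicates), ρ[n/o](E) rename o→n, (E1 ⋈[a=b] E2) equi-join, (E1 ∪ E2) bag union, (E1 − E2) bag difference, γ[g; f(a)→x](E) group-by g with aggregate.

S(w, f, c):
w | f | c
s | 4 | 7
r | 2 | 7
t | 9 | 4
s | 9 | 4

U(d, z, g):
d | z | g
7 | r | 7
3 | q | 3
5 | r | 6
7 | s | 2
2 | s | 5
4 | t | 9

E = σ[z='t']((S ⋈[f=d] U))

σ filters on z, owned by the right side.
E' = (S ⋈[f=d] σ[z='t'](U))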